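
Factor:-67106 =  - 2^1*13^1  *29^1*89^1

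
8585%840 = 185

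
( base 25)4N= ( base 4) 1323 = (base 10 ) 123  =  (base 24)53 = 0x7B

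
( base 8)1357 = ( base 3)1000211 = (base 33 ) MP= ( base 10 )751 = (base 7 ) 2122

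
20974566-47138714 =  - 26164148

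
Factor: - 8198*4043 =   -  33144514  =  - 2^1*13^1*311^1*4099^1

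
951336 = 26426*36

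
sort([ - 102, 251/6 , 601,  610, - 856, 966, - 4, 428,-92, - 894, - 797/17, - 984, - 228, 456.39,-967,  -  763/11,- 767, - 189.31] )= [  -  984, - 967, - 894,-856,-767, -228, - 189.31,  -  102,  -  92, - 763/11, - 797/17,-4 , 251/6, 428, 456.39, 601, 610, 966 ] 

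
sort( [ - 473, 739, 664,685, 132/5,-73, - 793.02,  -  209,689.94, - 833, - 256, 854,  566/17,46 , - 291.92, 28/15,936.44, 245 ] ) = [ - 833, - 793.02,-473, - 291.92, - 256,-209, - 73, 28/15, 132/5, 566/17, 46, 245, 664,685, 689.94, 739,854, 936.44]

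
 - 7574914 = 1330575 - 8905489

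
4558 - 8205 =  -3647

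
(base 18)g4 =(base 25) bh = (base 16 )124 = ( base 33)8S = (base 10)292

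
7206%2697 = 1812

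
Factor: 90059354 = 2^1*7^2*11^1*  19^1*4397^1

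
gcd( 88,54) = 2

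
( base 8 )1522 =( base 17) 2g0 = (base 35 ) oa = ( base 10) 850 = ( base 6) 3534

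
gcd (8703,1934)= 967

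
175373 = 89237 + 86136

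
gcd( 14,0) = 14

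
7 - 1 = 6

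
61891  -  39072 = 22819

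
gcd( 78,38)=2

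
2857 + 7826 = 10683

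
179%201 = 179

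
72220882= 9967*7246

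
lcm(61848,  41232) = 123696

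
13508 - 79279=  - 65771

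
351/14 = 25 + 1/14 = 25.07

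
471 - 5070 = - 4599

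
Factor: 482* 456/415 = 2^4 *3^1 * 5^( - 1) * 19^1 * 83^( - 1)*241^1  =  219792/415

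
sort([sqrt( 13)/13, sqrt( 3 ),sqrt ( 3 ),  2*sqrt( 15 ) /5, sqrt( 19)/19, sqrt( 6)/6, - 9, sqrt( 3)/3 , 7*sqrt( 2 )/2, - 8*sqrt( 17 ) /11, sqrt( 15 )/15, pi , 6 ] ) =[ - 9,-8*sqrt( 17) /11,sqrt( 19)/19, sqrt(15)/15, sqrt( 13)/13,sqrt( 6)/6, sqrt( 3 ) /3 , 2*sqrt( 15) /5,sqrt (3),sqrt( 3 ), pi,7*sqrt(2)/2, 6 ] 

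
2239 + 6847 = 9086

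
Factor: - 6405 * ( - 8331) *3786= 2^1 * 3^3 * 5^1 * 7^1*61^1*631^1*2777^1 = 202021168230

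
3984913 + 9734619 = 13719532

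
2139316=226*9466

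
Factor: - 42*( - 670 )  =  28140 = 2^2*3^1*5^1*7^1*67^1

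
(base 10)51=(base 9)56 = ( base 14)39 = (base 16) 33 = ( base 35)1G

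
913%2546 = 913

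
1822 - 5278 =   -  3456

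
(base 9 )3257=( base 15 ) aa1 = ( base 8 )4541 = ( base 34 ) 22L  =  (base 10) 2401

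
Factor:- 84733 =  - 11^1*7703^1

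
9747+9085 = 18832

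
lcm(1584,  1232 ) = 11088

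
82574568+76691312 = 159265880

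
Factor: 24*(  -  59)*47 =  - 2^3*3^1 * 47^1*59^1 = - 66552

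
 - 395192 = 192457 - 587649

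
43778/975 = 43778/975 = 44.90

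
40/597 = 40/597 = 0.07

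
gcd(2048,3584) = 512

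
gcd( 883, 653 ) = 1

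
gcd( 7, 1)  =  1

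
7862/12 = 3931/6= 655.17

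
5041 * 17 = 85697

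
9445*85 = 802825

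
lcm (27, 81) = 81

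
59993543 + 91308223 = 151301766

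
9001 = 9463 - 462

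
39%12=3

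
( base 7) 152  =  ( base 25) 3b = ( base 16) 56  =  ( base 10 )86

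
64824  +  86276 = 151100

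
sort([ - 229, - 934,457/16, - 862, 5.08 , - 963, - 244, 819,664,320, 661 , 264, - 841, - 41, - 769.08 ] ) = [ - 963 ,- 934, - 862, - 841, - 769.08, - 244, - 229,- 41,5.08,457/16, 264, 320,661, 664, 819] 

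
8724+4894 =13618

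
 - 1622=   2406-4028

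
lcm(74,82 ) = 3034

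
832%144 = 112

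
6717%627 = 447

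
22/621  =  22/621=0.04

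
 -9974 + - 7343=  - 17317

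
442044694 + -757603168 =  - 315558474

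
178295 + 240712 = 419007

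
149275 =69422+79853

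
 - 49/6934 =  -49/6934 = -  0.01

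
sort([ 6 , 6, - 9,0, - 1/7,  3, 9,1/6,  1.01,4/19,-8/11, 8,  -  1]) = [ - 9,  -  1 , - 8/11, - 1/7,0,1/6, 4/19,1.01,3 , 6,6, 8,9 ] 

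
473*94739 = 44811547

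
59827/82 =59827/82= 729.60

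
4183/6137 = 4183/6137 = 0.68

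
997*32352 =32254944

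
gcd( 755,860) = 5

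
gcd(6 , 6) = 6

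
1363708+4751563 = 6115271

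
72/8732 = 18/2183= 0.01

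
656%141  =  92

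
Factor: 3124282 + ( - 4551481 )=-1427199 = -  3^1*281^1*1693^1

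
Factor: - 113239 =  - 7^2* 2311^1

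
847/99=8 + 5/9= 8.56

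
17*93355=1587035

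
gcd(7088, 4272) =16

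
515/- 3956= - 1+3441/3956 = -  0.13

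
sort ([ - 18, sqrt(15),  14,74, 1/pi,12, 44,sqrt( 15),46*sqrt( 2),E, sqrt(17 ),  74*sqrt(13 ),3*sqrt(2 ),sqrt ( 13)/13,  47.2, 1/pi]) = [-18,sqrt(13)/13,1/pi,1/pi,E, sqrt(15), sqrt (15 ),sqrt(17),3*sqrt( 2 ), 12,14,44,  47.2,46*sqrt(2 ),74,74* sqrt(13 ) ]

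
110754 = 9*12306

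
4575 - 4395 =180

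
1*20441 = 20441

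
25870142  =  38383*674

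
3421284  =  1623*2108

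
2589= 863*3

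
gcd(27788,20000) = 4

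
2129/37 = 2129/37 = 57.54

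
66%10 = 6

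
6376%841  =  489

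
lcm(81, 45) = 405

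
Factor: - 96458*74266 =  - 7163549828 = - 2^2*17^1 *71^1* 523^1*2837^1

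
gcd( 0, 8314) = 8314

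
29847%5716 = 1267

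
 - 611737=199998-811735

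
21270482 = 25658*829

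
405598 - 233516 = 172082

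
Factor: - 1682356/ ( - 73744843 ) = 2^2*13^1*32353^1*73744843^(-1 ) 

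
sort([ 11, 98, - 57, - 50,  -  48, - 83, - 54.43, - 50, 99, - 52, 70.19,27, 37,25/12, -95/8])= [ - 83, - 57, - 54.43, - 52, - 50, - 50, -48, - 95/8,  25/12, 11, 27 , 37,  70.19 , 98, 99]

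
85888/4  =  21472 = 21472.00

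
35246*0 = 0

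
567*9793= 5552631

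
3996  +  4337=8333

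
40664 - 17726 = 22938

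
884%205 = 64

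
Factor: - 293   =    -  293^1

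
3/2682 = 1/894 = 0.00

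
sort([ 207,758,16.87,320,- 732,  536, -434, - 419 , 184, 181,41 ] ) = [  -  732, - 434, - 419,  16.87,  41,181, 184, 207, 320,536,758]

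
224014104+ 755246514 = 979260618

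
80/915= 16/183= 0.09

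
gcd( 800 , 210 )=10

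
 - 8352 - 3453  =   -11805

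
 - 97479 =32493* (-3 ) 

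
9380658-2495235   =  6885423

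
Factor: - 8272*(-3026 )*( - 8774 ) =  - 2^6*11^1*17^1 * 41^1*47^1* 89^1*107^1 = - 219622625728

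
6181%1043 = 966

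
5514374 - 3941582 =1572792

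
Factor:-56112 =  - 2^4*3^1 * 7^1*167^1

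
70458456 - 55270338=15188118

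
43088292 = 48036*897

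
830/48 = 17 + 7/24 = 17.29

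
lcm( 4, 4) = 4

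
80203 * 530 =42507590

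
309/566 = 309/566 = 0.55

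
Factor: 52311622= 2^1*11^1 * 2377801^1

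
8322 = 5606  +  2716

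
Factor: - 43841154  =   - 2^1*3^1*7^1*1043837^1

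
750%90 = 30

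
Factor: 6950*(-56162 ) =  -390325900 = - 2^2 * 5^2 * 139^1* 28081^1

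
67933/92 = 67933/92 = 738.40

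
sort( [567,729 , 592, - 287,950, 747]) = [ -287,567,592,729, 747, 950]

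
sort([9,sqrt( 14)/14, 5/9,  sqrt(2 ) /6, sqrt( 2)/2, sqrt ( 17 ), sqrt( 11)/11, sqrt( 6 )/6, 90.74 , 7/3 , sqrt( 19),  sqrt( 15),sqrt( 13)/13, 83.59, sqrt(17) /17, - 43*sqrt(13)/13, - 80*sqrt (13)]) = [ - 80*sqrt( 13),-43*sqrt(13)/13, sqrt (2) /6,sqrt (17)/17, sqrt(14 ) /14,sqrt( 13 )/13, sqrt(11)/11,sqrt(6) /6,5/9, sqrt(2)/2,7/3,sqrt(15), sqrt( 17 ),sqrt( 19 ), 9,83.59, 90.74 ] 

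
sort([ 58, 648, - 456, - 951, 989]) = [ - 951, - 456, 58,648,989]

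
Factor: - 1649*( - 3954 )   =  2^1*3^1*17^1*97^1*659^1 = 6520146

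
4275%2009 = 257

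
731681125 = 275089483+456591642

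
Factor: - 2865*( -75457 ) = 216184305 = 3^1*5^1*61^1*191^1*1237^1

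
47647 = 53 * 899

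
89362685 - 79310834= 10051851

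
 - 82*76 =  - 6232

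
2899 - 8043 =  - 5144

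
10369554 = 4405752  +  5963802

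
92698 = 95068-2370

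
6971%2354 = 2263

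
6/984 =1/164= 0.01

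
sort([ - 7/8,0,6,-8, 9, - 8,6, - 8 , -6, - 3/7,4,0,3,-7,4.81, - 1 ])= [ - 8, - 8, - 8, - 7, - 6, - 1,  -  7/8, - 3/7, 0,  0,3,4,4.81,  6,6,9] 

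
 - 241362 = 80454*( - 3 )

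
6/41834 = 3/20917 = 0.00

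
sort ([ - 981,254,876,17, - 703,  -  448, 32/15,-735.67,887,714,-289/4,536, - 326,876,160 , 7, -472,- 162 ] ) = [-981, - 735.67,-703,-472, - 448, - 326, - 162, - 289/4, 32/15, 7, 17,160,  254,536,714 , 876, 876,887] 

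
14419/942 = 14419/942=15.31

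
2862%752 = 606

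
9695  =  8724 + 971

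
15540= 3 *5180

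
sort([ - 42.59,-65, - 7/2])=[ - 65, - 42.59, - 7/2] 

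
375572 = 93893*4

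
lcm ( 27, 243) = 243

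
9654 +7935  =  17589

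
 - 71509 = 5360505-5432014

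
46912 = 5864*8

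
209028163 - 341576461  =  - 132548298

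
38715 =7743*5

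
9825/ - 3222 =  - 3275/1074 = - 3.05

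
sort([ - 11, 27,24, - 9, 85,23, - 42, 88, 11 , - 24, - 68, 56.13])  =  [-68, - 42 , - 24 , - 11,-9, 11, 23, 24,  27, 56.13, 85, 88 ] 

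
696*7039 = 4899144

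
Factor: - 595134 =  - 2^1*3^3*103^1*107^1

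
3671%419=319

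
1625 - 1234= 391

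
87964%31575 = 24814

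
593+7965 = 8558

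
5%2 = 1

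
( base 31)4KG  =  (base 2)1000110000000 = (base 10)4480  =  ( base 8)10600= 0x1180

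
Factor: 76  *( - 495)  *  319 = -2^2 * 3^2*5^1* 11^2 * 19^1*29^1  =  - 12000780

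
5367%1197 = 579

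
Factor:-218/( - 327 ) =2/3 = 2^1*3^( - 1 ) 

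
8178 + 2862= 11040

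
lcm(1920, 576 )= 5760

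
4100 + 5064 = 9164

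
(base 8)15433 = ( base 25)B2E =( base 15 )20C9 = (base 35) 5n9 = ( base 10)6939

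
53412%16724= 3240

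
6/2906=3/1453 = 0.00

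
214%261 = 214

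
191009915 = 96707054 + 94302861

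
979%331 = 317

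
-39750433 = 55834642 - 95585075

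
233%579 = 233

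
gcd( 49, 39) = 1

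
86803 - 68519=18284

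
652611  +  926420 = 1579031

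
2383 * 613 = 1460779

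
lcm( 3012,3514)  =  21084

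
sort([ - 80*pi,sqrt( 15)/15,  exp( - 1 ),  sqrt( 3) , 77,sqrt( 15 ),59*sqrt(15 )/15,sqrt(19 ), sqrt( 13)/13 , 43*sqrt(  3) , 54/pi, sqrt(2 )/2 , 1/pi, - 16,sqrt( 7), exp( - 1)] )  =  [ - 80*pi, - 16,sqrt( 15 )/15,sqrt( 13 ) /13, 1/pi, exp(-1 ), exp( - 1 ), sqrt (2)/2, sqrt( 3),  sqrt(7 ), sqrt (15),sqrt(19),59*sqrt ( 15) /15,54/pi, 43*sqrt( 3),  77] 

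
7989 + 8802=16791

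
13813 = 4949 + 8864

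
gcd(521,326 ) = 1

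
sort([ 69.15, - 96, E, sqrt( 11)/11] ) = [ - 96,sqrt( 11 )/11, E,69.15]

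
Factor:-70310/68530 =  -7^ (- 1)*11^( - 1)*79^1=-79/77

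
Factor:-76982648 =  - 2^3*107^1 * 139^1*647^1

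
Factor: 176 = 2^4 * 11^1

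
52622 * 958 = 50411876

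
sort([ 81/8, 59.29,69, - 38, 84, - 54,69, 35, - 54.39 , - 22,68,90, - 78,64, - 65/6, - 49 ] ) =[ - 78, - 54.39, - 54, - 49, - 38, - 22, - 65/6,81/8 , 35,59.29, 64,68, 69,69,84,90]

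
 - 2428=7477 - 9905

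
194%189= 5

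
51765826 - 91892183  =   - 40126357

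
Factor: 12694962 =2^1*3^1 * 7^1*302261^1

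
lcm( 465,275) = 25575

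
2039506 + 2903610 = 4943116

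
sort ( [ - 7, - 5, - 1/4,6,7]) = [ - 7, - 5, - 1/4, 6, 7]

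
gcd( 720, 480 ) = 240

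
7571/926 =8+ 163/926  =  8.18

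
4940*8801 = 43476940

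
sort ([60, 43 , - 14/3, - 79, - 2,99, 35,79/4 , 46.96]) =[ - 79, - 14/3,-2, 79/4, 35, 43, 46.96,  60,99]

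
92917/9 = 10324 + 1/9 = 10324.11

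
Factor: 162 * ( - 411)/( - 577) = 66582/577 = 2^1 * 3^5 * 137^1* 577^(- 1 )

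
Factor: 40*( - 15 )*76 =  - 45600 = -  2^5*3^1*5^2*19^1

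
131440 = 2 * 65720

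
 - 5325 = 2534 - 7859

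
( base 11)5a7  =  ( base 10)722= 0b1011010010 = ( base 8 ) 1322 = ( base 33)LT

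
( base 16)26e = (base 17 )22a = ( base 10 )622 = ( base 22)166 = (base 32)je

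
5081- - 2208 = 7289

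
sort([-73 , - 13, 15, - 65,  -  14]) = [-73, - 65,-14,-13,  15] 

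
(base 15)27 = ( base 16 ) 25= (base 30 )17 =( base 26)1B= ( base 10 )37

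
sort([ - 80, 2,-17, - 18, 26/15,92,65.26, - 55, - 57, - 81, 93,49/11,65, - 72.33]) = [ - 81, - 80, - 72.33, - 57,  -  55,  -  18, - 17 , 26/15,2,49/11,65,65.26, 92, 93 ] 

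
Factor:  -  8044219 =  - 1423^1*5653^1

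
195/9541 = 195/9541 = 0.02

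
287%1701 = 287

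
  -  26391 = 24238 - 50629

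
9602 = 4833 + 4769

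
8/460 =2/115 = 0.02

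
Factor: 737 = 11^1*67^1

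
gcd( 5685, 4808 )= 1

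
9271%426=325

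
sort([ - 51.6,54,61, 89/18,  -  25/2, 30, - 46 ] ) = [ - 51.6,-46, - 25/2,89/18, 30, 54,61]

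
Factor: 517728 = 2^5*3^1*5393^1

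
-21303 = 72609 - 93912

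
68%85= 68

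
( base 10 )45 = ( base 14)33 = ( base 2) 101101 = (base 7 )63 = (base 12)39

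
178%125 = 53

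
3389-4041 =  - 652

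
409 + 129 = 538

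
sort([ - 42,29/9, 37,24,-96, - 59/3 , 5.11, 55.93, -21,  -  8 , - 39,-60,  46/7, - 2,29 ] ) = [-96, - 60, - 42 ,-39, - 21, - 59/3,-8, - 2,29/9,5.11, 46/7,24  ,  29, 37,55.93 ] 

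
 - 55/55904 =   -  55/55904 = - 0.00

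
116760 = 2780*42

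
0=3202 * 0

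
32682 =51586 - 18904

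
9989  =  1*9989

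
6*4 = 24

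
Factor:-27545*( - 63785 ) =5^2*7^1*787^1*12757^1 =1756957825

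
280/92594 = 140/46297=0.00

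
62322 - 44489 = 17833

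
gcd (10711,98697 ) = 1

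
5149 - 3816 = 1333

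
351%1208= 351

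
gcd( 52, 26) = 26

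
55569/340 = 163  +  149/340= 163.44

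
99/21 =33/7=4.71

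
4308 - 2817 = 1491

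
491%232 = 27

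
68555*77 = 5278735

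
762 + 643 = 1405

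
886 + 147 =1033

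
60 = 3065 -3005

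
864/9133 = 864/9133 = 0.09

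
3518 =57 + 3461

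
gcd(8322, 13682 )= 2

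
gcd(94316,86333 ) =1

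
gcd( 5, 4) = 1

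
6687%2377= 1933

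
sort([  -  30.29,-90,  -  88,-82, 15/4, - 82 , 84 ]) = [-90,-88,  -  82,  -  82,-30.29, 15/4,84 ]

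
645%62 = 25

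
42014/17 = 2471 + 7/17 = 2471.41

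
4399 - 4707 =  - 308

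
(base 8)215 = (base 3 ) 12020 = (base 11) 119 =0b10001101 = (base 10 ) 141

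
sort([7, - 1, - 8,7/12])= [ - 8, - 1, 7/12, 7 ] 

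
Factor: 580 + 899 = 3^1 * 17^1*29^1= 1479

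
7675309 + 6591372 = 14266681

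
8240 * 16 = 131840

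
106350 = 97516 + 8834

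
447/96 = 4  +  21/32 = 4.66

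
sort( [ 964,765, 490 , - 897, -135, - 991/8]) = [-897, - 135 ,-991/8, 490, 765, 964]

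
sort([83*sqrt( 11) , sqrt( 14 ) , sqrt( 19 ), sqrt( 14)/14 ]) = [ sqrt(14 ) /14 , sqrt( 14 ),sqrt( 19),  83 * sqrt(11) ]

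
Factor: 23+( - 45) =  - 2^1*11^1 = - 22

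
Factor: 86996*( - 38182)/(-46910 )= 1660840636/23455=2^2* 5^( - 1) *7^1*13^1*17^1 *239^1* 1123^1*4691^(-1 )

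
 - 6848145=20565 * ( -333)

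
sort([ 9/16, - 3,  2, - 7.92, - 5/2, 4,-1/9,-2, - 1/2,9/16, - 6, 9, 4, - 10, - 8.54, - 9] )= [-10, - 9, - 8.54, - 7.92, - 6, - 3, - 5/2, - 2,  -  1/2,  -  1/9, 9/16,  9/16,2,4, 4,9]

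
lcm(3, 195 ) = 195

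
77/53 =1 + 24/53 = 1.45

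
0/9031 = 0 = 0.00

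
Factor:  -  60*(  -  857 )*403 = 2^2 * 3^1*5^1*13^1*31^1 * 857^1 = 20722260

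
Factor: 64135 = 5^1*101^1*127^1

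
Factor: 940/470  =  2^1   =  2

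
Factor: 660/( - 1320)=-2^( - 1) =- 1/2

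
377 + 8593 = 8970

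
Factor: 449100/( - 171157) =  - 900/343 = - 2^2*3^2*5^2*7^ ( - 3)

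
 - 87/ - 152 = 87/152  =  0.57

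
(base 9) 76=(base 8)105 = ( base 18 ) 3F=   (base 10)69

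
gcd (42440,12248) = 8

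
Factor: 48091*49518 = 2^1 * 3^3*7^1*131^1*48091^1 = 2381370138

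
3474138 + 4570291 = 8044429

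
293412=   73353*4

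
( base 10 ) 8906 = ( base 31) 989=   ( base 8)21312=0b10001011001010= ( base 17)1DDF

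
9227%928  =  875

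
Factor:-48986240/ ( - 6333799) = 2^7*5^1*76541^1*6333799^( -1 ) 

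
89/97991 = 89/97991 = 0.00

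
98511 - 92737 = 5774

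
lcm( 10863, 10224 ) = 173808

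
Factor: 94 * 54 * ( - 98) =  - 497448 = - 2^3*3^3*7^2*47^1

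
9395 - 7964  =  1431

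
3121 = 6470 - 3349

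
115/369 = 115/369=0.31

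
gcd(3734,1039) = 1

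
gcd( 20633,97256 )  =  1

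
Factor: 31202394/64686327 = 10400798/21562109 = 2^1*23^( - 1)  *29^( - 1 )*41^1 * 32327^(-1 )*126839^1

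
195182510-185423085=9759425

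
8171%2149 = 1724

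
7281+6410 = 13691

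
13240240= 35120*377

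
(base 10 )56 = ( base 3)2002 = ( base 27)22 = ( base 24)28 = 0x38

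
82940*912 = 75641280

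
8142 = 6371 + 1771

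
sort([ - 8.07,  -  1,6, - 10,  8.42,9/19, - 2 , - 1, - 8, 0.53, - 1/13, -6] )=[ - 10, - 8.07,  -  8 , - 6, - 2, - 1, - 1, - 1/13, 9/19 , 0.53, 6, 8.42]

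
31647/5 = 6329+2/5 = 6329.40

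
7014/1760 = 3 + 867/880 =3.99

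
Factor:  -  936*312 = - 2^6*3^3*13^2 = - 292032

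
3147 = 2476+671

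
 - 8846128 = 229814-9075942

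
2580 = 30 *86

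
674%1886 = 674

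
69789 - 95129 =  - 25340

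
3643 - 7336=  -  3693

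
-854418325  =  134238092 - 988656417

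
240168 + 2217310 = 2457478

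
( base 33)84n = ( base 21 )k25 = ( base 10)8867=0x22A3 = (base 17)1dba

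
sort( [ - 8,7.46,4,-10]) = [ - 10,  -  8, 4,7.46] 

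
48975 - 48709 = 266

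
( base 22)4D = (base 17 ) 5G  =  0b1100101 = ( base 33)32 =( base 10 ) 101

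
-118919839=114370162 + -233290001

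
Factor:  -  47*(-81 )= 3807 = 3^4*47^1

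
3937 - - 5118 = 9055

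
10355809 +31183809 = 41539618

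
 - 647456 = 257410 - 904866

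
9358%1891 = 1794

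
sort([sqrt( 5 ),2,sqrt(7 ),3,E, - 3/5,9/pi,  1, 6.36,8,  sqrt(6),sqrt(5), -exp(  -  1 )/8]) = [ - 3/5, - exp(-1)/8, 1,2, sqrt(5), sqrt(5 ), sqrt(6 ),sqrt( 7 ), E , 9/pi , 3,  6.36, 8]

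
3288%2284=1004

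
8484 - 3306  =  5178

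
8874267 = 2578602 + 6295665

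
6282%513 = 126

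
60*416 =24960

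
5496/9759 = 1832/3253 = 0.56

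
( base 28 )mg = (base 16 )278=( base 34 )ik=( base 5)10012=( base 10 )632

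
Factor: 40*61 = 2440 = 2^3*5^1 *61^1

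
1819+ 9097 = 10916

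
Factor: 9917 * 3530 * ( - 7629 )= - 2^1*3^1*5^1*47^1*211^1*353^1 * 2543^1=- 267068479290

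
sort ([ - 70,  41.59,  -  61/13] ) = [ - 70, - 61/13, 41.59]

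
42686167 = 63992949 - 21306782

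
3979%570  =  559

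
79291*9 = 713619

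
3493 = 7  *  499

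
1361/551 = 2+259/551 = 2.47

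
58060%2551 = 1938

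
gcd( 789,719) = 1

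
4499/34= 132 + 11/34 = 132.32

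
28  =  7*4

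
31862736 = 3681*8656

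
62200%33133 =29067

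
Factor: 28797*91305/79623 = 3^( - 1)*5^1*29^1*331^1*983^( - 1)*2029^1 = 97381855/2949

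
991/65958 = 991/65958 = 0.02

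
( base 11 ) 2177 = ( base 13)13C7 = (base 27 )3p5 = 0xB33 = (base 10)2867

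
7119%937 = 560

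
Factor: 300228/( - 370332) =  - 197/243 = -3^ (  -  5)*197^1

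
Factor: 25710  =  2^1*3^1*5^1 * 857^1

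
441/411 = 147/137 = 1.07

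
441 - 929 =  - 488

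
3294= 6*549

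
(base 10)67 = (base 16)43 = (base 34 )1X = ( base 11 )61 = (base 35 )1w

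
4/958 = 2/479 = 0.00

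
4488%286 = 198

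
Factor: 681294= 2^1*3^1*271^1*419^1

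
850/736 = 1 + 57/368 = 1.15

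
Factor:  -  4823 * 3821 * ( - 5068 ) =2^2 * 7^2*13^1 * 53^1 * 181^1* 3821^1 = 93396565444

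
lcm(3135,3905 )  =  222585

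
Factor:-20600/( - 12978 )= 2^2*3^(-2)*5^2 * 7^( -1 )=100/63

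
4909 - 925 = 3984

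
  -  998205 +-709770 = -1707975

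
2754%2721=33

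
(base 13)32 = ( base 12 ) 35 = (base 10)41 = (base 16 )29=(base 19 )23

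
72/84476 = 18/21119= 0.00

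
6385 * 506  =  3230810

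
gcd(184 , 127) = 1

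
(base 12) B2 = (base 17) 7F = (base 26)54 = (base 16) 86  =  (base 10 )134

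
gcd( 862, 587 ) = 1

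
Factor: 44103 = 3^1*61^1*241^1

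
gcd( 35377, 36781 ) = 1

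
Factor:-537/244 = -2^ ( - 2)*3^1*61^( - 1 )*179^1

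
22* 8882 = 195404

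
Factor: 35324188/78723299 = 2^2 * 167^ ( - 1)*613^( - 1)*769^(-1)*8831047^1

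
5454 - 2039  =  3415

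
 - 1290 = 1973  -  3263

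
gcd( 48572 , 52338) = 2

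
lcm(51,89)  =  4539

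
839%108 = 83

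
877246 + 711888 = 1589134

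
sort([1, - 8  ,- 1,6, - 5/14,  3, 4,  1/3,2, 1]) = [ - 8, - 1, - 5/14 , 1/3, 1 , 1,  2, 3,4,6]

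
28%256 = 28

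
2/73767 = 2/73767= 0.00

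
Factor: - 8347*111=-3^1*17^1*37^1 * 491^1=   - 926517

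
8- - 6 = 14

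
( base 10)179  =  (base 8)263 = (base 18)9H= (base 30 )5T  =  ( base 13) 10A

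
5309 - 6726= - 1417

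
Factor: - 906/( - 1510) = 3^1*5^ ( - 1 ) = 3/5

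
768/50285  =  768/50285 = 0.02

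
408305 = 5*81661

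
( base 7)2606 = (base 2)1111011010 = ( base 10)986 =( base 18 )30e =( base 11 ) 817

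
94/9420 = 47/4710 = 0.01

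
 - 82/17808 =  - 1 + 8863/8904=   - 0.00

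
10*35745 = 357450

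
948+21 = 969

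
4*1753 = 7012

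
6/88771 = 6/88771 = 0.00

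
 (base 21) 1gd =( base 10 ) 790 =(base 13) 48a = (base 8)1426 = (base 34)n8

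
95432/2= 47716  =  47716.00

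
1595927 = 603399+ 992528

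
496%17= 3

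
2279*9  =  20511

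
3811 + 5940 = 9751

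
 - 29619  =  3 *( - 9873)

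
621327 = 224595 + 396732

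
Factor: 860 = 2^2* 5^1*43^1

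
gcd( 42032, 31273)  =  1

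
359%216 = 143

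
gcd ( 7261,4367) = 1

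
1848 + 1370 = 3218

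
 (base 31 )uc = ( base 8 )1656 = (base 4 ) 32232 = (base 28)15i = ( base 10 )942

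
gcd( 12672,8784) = 144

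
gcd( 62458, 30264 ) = 2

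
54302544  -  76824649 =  - 22522105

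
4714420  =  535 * 8812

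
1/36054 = 1/36054 = 0.00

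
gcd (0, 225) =225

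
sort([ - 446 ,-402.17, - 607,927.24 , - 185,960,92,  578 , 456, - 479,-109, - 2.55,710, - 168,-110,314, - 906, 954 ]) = [  -  906, - 607 ,-479 , - 446, - 402.17, - 185 , - 168,  -  110, - 109, - 2.55, 92, 314, 456 , 578, 710,927.24, 954,960] 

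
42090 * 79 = 3325110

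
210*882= 185220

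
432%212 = 8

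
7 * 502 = 3514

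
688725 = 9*76525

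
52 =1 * 52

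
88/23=3 + 19/23  =  3.83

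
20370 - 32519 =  - 12149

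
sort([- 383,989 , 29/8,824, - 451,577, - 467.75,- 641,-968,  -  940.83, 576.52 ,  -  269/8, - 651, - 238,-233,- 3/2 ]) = [-968, - 940.83, - 651, - 641, - 467.75,-451,  -  383, - 238, - 233,  -  269/8, - 3/2 , 29/8,576.52, 577,824, 989]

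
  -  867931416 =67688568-935619984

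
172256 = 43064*4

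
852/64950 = 142/10825 = 0.01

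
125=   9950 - 9825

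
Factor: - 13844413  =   - 11^1 * 23^1*54721^1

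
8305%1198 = 1117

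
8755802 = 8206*1067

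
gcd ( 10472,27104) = 616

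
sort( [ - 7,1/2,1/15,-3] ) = [-7, - 3, 1/15,1/2]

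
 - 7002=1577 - 8579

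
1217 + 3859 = 5076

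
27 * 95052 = 2566404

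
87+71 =158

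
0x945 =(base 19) 6AH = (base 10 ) 2373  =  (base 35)1ws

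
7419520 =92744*80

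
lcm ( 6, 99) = 198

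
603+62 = 665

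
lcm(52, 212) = 2756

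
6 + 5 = 11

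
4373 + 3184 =7557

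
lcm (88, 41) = 3608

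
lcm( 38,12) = 228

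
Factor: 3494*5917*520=10750478960 =2^4*5^1 * 13^1 * 61^1*97^1*1747^1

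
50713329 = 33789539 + 16923790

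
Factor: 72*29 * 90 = 2^4*3^4*5^1*29^1 = 187920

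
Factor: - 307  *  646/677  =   - 198322/677  =  - 2^1  *  17^1*19^1*307^1*677^( - 1 ) 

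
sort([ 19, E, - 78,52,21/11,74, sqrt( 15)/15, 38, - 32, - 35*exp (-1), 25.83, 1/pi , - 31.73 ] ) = [- 78,  -  32, - 31.73, - 35* exp(  -  1),sqrt (15)/15,  1/pi,21/11,E , 19,25.83 , 38,  52, 74] 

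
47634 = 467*102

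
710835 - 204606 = 506229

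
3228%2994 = 234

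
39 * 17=663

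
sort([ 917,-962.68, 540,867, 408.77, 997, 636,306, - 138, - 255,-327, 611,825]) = [ - 962.68, - 327 , - 255, - 138, 306, 408.77, 540,611, 636,825,  867, 917, 997]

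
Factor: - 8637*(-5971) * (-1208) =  - 62298404616 = - 2^3*3^1 * 7^1 * 151^1*853^1*2879^1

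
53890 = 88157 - 34267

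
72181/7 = 10311 + 4/7 = 10311.57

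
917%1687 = 917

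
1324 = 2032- 708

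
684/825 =228/275 = 0.83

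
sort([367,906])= [ 367, 906]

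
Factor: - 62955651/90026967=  -11^1*1907747^1*30008989^( - 1) = - 20985217/30008989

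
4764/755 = 4764/755 = 6.31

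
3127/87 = 3127/87=35.94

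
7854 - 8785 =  - 931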